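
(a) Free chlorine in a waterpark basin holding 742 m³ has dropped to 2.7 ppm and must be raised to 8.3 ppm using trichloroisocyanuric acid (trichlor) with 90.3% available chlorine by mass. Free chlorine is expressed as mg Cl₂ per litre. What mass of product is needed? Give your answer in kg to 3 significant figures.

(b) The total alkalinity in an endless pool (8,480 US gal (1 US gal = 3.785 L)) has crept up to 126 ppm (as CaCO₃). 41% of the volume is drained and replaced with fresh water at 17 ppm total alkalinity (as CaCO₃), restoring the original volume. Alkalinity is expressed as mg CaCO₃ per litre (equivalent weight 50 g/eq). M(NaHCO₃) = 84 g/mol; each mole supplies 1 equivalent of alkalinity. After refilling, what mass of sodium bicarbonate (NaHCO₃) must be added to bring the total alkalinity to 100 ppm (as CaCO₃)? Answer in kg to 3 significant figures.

(a) Volume: 742 m³ = 742,000 L.
(a) Chlorine deficit: 8.3 − 2.7 = 5.6 ppm = 5.6 mg/L as Cl₂.
(a) Cl₂ equivalent needed: 5.6 mg/L × 742,000 L = 4,155,000 mg = 4155 g.
(a) Product at 90.3% available chlorine: 4155 / 0.903 = 4602 g.

(b) Volume: 8,480 US gal × 3.785 L/gal = 32,097 L.
(b) After draining 41% and refilling: 126 × 0.59 + 17 × 0.41 = 81.31 ppm.
(b) Deficit to target: 100 − 81.31 = 18.69 mg/L.
(b) As CaCO₃: 18.69 mg/L × 32,097 L = 599.9 g; ÷ 50 g/eq ÷ 1 = 12 mol NaHCO₃.
(b) Mass: 12 × 84 = 1008 g.

(a) 4.60 kg; (b) 1.01 kg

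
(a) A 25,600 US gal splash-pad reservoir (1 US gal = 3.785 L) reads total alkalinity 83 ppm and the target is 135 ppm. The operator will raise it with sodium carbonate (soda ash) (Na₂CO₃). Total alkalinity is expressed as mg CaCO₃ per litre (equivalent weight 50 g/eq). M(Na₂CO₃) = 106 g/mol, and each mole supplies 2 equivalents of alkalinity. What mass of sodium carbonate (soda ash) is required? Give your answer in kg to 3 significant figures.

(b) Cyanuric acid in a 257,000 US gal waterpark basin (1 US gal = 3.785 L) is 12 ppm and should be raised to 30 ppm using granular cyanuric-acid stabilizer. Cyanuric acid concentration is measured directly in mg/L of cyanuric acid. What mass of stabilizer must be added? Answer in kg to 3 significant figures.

(a) Volume: 25,600 US gal × 3.785 L/gal = 96,896 L.
(a) Alkalinity to add: (135 − 83) = 52 mg/L as CaCO₃ × 96,896 L = 5039 g as CaCO₃.
(a) Equivalents: 5039 g ÷ 50 g/eq = 100.8 eq.
(a) Each mole of Na₂CO₃ supplies 2 eq, so 100.8 / 2 = 50.39 mol.
(a) Mass: 50.39 mol × 106 g/mol = 5341 g.

(b) Volume: 257,000 US gal × 3.785 L/gal = 972,745 L.
(b) CYA to add: (30 − 12) = 18 mg/L × 972,745 L = 17,510 g cyanuric acid.

(a) 5.34 kg; (b) 17.5 kg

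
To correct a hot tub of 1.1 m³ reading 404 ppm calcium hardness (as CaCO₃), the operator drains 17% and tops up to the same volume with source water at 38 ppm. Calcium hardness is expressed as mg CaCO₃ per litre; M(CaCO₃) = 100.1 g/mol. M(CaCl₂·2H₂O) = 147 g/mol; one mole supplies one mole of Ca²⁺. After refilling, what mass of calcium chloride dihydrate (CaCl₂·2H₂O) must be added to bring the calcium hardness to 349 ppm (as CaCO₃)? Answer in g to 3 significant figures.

11.7 g

Volume: 1.1 m³ = 1,100 L.
After draining 17% and refilling: 404 × 0.83 + 38 × 0.17 = 341.78 ppm.
Deficit to target: 349 − 341.78 = 7.22 mg/L.
As CaCO₃: 7.22 mg/L × 1,100 L = 7.942 g; ÷ 100.1 = 0.07934 mol Ca²⁺.
Mass: 0.07934 × 147 = 11.66 g.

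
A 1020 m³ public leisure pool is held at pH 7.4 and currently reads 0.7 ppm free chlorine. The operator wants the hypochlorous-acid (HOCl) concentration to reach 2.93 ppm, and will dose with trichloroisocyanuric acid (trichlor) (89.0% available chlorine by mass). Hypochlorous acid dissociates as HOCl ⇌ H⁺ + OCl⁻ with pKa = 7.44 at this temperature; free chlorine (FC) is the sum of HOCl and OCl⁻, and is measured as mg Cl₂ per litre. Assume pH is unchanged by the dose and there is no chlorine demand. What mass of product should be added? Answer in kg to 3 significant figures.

Volume: 1020 m³ = 1,020,000 L.
[OCl⁻]/[HOCl] = 10^(pH − pKa) = 10^(7.4 − 7.44) = 0.912; fraction as HOCl = 1/(1 + 0.912) = 0.523.
Free chlorine required for 2.93 ppm HOCl: 2.93 / 0.523 = 5.602 ppm.
FC to add: 5.602 − 0.7 = 4.902 mg/L as Cl₂.
Cl₂ equivalent: 4.902 mg/L × 1,020,000 L = 5000 g.
Product at 89.0% available Cl: 5000 / 0.89 = 5618 g.

5.62 kg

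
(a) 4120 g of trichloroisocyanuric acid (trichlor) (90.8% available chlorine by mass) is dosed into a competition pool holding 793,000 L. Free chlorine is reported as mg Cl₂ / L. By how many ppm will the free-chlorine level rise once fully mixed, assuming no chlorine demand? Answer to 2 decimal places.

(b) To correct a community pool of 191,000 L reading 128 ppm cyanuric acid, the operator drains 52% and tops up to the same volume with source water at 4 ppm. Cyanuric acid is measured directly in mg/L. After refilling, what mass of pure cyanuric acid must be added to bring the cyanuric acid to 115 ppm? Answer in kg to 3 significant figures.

(a) 4.72 ppm; (b) 9.83 kg

(a) Available chlorine delivered: 4120 g × 0.908 = 3741 g as Cl₂.
(a) Concentration rise: 3741 g / 793,000 L = 4.717 mg/L = 4.72 ppm.

(b) After draining 52% and refilling: 128 × 0.48 + 4 × 0.52 = 63.52 ppm.
(b) Deficit to target: 115 − 63.52 = 51.48 mg/L.
(b) Mass: 51.48 mg/L × 191,000 L = 9833 g cyanuric acid.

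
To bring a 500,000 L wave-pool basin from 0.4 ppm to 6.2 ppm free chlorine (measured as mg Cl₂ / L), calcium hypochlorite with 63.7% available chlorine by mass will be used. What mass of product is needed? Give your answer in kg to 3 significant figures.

Chlorine deficit: 6.2 − 0.4 = 5.8 ppm = 5.8 mg/L as Cl₂.
Cl₂ equivalent needed: 5.8 mg/L × 500,000 L = 2,900,000 mg = 2900 g.
Product at 63.7% available chlorine: 2900 / 0.637 = 4553 g.

4.55 kg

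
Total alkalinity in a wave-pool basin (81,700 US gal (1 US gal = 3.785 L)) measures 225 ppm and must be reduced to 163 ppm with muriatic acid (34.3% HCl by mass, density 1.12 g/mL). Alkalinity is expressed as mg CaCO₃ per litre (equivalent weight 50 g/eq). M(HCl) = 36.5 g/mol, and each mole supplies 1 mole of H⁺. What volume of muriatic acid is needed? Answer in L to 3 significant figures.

Volume: 81,700 US gal × 3.785 L/gal = 309,234 L.
Alkalinity to neutralize: (225 − 163) = 62 mg/L as CaCO₃ × 309,234 L = 19,170 g as CaCO₃.
Equivalents of H⁺ required: 19,170 ÷ 50 g/eq = 383.5 eq = 383.5 mol HCl.
Mass of HCl: 383.5 × 36.5 = 14,000 g.
Mass of 34.3% solution: 14,000 / 0.343 = 40,800 g.
Volume: 40,800 g ÷ 1.12 g/mL = 36,430 mL.

36.4 L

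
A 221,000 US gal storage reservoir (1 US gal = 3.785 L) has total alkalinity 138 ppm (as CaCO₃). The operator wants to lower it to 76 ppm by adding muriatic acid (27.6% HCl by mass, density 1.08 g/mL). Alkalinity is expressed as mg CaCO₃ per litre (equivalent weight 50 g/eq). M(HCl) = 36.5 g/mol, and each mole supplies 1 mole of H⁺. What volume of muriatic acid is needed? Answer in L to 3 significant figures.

Volume: 221,000 US gal × 3.785 L/gal = 836,485 L.
Alkalinity to neutralize: (138 − 76) = 62 mg/L as CaCO₃ × 836,485 L = 51,860 g as CaCO₃.
Equivalents of H⁺ required: 51,860 ÷ 50 g/eq = 1037 eq = 1037 mol HCl.
Mass of HCl: 1037 × 36.5 = 37,860 g.
Mass of 27.6% solution: 37,860 / 0.276 = 137,200 g.
Volume: 137,200 g ÷ 1.08 g/mL = 127,000 mL.

127 L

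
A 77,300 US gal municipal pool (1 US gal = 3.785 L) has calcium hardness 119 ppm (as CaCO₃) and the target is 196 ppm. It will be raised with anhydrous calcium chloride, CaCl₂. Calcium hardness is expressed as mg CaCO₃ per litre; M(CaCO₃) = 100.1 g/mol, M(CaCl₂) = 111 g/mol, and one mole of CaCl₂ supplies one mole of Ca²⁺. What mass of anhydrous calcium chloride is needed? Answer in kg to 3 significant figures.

25.0 kg

Volume: 77,300 US gal × 3.785 L/gal = 292,580 L.
Hardness to add: (196 − 119) = 77 mg/L as CaCO₃ × 292,580 L = 22,530 g as CaCO₃.
Moles of Ca²⁺ (1 mol Ca²⁺ ≡ 1 mol CaCO₃): 22,530 / 100.1 g/mol = 225.1 mol.
Mass of CaCl₂: 225.1 × 111 = 24,980 g.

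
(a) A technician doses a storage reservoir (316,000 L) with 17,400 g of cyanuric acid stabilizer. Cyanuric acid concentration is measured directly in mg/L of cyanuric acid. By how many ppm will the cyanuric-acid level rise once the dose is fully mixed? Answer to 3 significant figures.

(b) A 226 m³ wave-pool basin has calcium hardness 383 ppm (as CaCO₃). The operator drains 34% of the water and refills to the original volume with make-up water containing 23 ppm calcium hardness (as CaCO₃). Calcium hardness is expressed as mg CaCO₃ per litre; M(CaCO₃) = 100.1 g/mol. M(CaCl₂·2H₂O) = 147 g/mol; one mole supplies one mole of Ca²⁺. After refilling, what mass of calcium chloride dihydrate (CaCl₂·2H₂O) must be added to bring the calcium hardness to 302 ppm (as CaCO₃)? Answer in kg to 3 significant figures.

(a) Rise: 17,400 g / 316,000 L × 1000 = 55.06 mg/L.

(b) Volume: 226 m³ = 226,000 L.
(b) After draining 34% and refilling: 383 × 0.66 + 23 × 0.34 = 260.6 ppm.
(b) Deficit to target: 302 − 260.6 = 41.4 mg/L.
(b) As CaCO₃: 41.4 mg/L × 226,000 L = 9356 g; ÷ 100.1 = 93.47 mol Ca²⁺.
(b) Mass: 93.47 × 147 = 13,740 g.

(a) 55.1 ppm; (b) 13.7 kg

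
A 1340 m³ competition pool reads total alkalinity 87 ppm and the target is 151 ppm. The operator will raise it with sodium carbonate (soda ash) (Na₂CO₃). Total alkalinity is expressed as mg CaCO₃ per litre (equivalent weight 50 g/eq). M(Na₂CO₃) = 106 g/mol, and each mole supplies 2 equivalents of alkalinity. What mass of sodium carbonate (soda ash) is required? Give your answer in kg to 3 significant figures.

Volume: 1340 m³ = 1,340,000 L.
Alkalinity to add: (151 − 87) = 64 mg/L as CaCO₃ × 1,340,000 L = 85,760 g as CaCO₃.
Equivalents: 85,760 g ÷ 50 g/eq = 1715 eq.
Each mole of Na₂CO₃ supplies 2 eq, so 1715 / 2 = 857.6 mol.
Mass: 857.6 mol × 106 g/mol = 90,910 g.

90.9 kg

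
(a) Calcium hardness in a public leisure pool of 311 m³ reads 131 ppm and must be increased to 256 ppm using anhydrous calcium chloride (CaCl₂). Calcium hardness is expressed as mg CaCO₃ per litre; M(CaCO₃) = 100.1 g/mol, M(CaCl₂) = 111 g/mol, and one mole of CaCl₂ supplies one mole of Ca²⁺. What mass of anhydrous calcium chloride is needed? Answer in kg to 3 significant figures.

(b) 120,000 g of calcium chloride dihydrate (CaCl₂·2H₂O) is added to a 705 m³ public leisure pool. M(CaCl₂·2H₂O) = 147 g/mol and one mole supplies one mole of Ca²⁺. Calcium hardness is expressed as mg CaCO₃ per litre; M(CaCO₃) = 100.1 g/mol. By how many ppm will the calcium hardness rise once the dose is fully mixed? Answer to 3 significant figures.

(a) 43.1 kg; (b) 116 ppm

(a) Volume: 311 m³ = 311,000 L.
(a) Hardness to add: (256 − 131) = 125 mg/L as CaCO₃ × 311,000 L = 38,880 g as CaCO₃.
(a) Moles of Ca²⁺ (1 mol Ca²⁺ ≡ 1 mol CaCO₃): 38,880 / 100.1 g/mol = 388.4 mol.
(a) Mass of CaCl₂: 388.4 × 111 = 43,110 g.

(b) Volume: 705 m³ = 705,000 L.
(b) Moles of Ca²⁺: 120,000 g ÷ 147 g/mol = 816.3 mol.
(b) As CaCO₃: 816.3 mol × 100.1 g/mol = 81,710 g.
(b) Rise: 81,710 g / 705,000 L × 1000 = 115.9 mg/L.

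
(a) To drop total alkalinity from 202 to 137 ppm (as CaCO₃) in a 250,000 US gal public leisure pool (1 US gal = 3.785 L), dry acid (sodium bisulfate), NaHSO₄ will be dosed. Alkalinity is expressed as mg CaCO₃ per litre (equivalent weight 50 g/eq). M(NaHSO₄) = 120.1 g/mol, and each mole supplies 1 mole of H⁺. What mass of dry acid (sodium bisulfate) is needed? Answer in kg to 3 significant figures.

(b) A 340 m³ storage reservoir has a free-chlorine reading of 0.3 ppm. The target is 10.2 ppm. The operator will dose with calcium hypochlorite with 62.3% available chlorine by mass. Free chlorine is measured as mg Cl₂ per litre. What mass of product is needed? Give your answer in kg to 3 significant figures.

(a) 148 kg; (b) 5.40 kg

(a) Volume: 250,000 US gal × 3.785 L/gal = 946,250 L.
(a) Alkalinity to neutralize: (202 − 137) = 65 mg/L as CaCO₃ × 946,250 L = 61,510 g as CaCO₃.
(a) Equivalents of H⁺ required: 61,510 ÷ 50 g/eq = 1230 eq = 1230 mol NaHSO₄.
(a) Mass of NaHSO₄: 1230 × 120.1 = 147,700 g.

(b) Volume: 340 m³ = 340,000 L.
(b) Chlorine deficit: 10.2 − 0.3 = 9.9 ppm = 9.9 mg/L as Cl₂.
(b) Cl₂ equivalent needed: 9.9 mg/L × 340,000 L = 3,366,000 mg = 3366 g.
(b) Product at 62.3% available chlorine: 3366 / 0.623 = 5403 g.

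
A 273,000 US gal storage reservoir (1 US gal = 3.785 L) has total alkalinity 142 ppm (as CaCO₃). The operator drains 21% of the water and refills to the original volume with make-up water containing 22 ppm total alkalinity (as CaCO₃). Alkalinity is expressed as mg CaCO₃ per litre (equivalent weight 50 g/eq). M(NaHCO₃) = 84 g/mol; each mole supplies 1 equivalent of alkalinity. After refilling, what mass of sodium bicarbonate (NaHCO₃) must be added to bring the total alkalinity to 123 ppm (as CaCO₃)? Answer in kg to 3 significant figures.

10.8 kg

Volume: 273,000 US gal × 3.785 L/gal = 1,033,305 L.
After draining 21% and refilling: 142 × 0.79 + 22 × 0.21 = 116.8 ppm.
Deficit to target: 123 − 116.8 = 6.2 mg/L.
As CaCO₃: 6.2 mg/L × 1,033,305 L = 6406 g; ÷ 50 g/eq ÷ 1 = 128.1 mol NaHCO₃.
Mass: 128.1 × 84 = 10,760 g.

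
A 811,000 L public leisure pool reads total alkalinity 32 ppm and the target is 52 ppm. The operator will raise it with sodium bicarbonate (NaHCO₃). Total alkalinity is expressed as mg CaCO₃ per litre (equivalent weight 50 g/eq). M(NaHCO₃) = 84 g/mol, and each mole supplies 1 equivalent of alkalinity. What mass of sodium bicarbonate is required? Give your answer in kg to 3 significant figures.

27.2 kg

Alkalinity to add: (52 − 32) = 20 mg/L as CaCO₃ × 811,000 L = 16,220 g as CaCO₃.
Equivalents: 16,220 g ÷ 50 g/eq = 324.4 eq.
NaHCO₃ supplies 1 eq per mole → 324.4 mol.
Mass: 324.4 mol × 84 g/mol = 27,250 g.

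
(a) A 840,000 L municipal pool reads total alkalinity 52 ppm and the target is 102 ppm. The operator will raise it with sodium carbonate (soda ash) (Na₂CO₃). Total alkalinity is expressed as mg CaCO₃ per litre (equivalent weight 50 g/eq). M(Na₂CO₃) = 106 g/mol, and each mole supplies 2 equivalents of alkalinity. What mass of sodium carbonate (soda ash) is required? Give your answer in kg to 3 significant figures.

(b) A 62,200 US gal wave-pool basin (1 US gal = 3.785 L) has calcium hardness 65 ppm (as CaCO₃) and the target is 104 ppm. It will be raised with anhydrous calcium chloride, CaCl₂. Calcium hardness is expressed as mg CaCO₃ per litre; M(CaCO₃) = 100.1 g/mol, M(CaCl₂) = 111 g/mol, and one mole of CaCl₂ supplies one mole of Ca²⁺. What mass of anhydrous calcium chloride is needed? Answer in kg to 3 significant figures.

(a) Alkalinity to add: (102 − 52) = 50 mg/L as CaCO₃ × 840,000 L = 42,000 g as CaCO₃.
(a) Equivalents: 42,000 g ÷ 50 g/eq = 840 eq.
(a) Each mole of Na₂CO₃ supplies 2 eq, so 840 / 2 = 420 mol.
(a) Mass: 420 mol × 106 g/mol = 44,520 g.

(b) Volume: 62,200 US gal × 3.785 L/gal = 235,427 L.
(b) Hardness to add: (104 − 65) = 39 mg/L as CaCO₃ × 235,427 L = 9182 g as CaCO₃.
(b) Moles of Ca²⁺ (1 mol Ca²⁺ ≡ 1 mol CaCO₃): 9182 / 100.1 g/mol = 91.72 mol.
(b) Mass of CaCl₂: 91.72 × 111 = 10,180 g.

(a) 44.5 kg; (b) 10.2 kg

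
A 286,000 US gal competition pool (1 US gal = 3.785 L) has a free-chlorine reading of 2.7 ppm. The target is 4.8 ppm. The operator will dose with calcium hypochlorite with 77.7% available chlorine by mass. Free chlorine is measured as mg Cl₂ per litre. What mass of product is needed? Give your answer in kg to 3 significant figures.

2.93 kg

Volume: 286,000 US gal × 3.785 L/gal = 1,082,510 L.
Chlorine deficit: 4.8 − 2.7 = 2.1 ppm = 2.1 mg/L as Cl₂.
Cl₂ equivalent needed: 2.1 mg/L × 1,082,510 L = 2,273,000 mg = 2273 g.
Product at 77.7% available chlorine: 2273 / 0.777 = 2926 g.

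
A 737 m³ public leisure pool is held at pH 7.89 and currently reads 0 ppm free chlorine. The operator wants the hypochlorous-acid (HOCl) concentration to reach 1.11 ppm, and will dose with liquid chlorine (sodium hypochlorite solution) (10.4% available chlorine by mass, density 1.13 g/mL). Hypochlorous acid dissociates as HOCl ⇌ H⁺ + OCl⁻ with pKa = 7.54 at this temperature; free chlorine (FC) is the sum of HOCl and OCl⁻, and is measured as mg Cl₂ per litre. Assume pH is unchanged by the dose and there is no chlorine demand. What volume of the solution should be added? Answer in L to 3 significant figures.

22.5 L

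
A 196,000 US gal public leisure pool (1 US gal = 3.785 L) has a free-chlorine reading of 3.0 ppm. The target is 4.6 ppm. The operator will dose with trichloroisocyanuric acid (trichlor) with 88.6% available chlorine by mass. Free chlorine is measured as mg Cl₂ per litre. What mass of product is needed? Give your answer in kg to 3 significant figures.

Volume: 196,000 US gal × 3.785 L/gal = 741,860 L.
Chlorine deficit: 4.6 − 3.0 = 1.6 ppm = 1.6 mg/L as Cl₂.
Cl₂ equivalent needed: 1.6 mg/L × 741,860 L = 1,187,000 mg = 1187 g.
Product at 88.6% available chlorine: 1187 / 0.886 = 1340 g.

1.34 kg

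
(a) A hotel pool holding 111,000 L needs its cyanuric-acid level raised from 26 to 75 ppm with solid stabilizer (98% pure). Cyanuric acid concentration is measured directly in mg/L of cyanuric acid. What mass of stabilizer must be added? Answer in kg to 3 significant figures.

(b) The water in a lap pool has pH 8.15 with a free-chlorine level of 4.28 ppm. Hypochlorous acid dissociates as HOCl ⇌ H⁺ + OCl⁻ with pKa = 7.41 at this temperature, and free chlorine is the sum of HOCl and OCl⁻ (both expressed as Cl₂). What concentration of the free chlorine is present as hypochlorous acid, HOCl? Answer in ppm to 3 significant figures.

(a) 5.55 kg; (b) 0.659 ppm

(a) CYA to add: (75 − 26) = 49 mg/L × 111,000 L = 5439 g cyanuric acid.
(a) At 98% purity: 5439 / 0.98 = 5550 g product.

(b) [OCl⁻]/[HOCl] = 10^(pH − pKa) = 10^(8.15 − 7.41) = 10^0.74 = 5.495.
(b) Fraction as HOCl = 1 / (1 + 5.495) = 0.154.
(b) HOCl = 0.154 × 4.28 ppm = 0.6589 ppm.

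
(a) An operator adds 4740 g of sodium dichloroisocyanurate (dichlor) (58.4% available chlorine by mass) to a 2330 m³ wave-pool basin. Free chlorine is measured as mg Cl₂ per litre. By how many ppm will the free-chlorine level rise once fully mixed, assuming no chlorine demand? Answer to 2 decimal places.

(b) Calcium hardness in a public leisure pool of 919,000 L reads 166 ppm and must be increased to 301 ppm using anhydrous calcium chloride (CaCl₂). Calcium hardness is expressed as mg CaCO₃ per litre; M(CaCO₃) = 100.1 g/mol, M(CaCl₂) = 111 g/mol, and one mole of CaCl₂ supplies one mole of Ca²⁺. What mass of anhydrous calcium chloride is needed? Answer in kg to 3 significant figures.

(a) 1.19 ppm; (b) 138 kg

(a) Volume: 2330 m³ = 2,330,000 L.
(a) Available chlorine delivered: 4740 g × 0.584 = 2768 g as Cl₂.
(a) Concentration rise: 2768 g / 2,330,000 L = 1.188 mg/L = 1.19 ppm.

(b) Hardness to add: (301 − 166) = 135 mg/L as CaCO₃ × 919,000 L = 124,100 g as CaCO₃.
(b) Moles of Ca²⁺ (1 mol Ca²⁺ ≡ 1 mol CaCO₃): 124,100 / 100.1 g/mol = 1239 mol.
(b) Mass of CaCl₂: 1239 × 111 = 137,600 g.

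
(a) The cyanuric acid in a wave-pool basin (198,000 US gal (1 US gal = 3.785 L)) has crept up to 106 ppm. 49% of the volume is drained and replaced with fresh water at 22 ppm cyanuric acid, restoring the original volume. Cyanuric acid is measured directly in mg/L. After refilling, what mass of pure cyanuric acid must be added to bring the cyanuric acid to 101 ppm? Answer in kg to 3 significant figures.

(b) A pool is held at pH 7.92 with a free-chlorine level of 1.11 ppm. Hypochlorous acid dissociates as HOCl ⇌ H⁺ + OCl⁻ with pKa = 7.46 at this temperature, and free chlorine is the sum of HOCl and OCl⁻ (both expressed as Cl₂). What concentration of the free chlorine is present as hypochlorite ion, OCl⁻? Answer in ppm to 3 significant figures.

(a) 27.1 kg; (b) 0.824 ppm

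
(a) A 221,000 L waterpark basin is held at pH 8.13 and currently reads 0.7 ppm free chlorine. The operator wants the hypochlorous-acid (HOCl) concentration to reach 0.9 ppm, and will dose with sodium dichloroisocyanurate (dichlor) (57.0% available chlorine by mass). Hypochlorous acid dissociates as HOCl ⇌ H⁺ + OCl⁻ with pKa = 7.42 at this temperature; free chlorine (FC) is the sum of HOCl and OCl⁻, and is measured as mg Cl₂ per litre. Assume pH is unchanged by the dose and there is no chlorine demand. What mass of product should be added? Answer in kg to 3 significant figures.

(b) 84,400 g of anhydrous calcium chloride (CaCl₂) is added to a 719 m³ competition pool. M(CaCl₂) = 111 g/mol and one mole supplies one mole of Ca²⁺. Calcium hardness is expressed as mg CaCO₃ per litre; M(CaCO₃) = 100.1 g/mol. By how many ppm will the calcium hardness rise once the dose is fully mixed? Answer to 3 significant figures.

(a) [OCl⁻]/[HOCl] = 10^(pH − pKa) = 10^(8.13 − 7.42) = 5.129; fraction as HOCl = 1/(1 + 5.129) = 0.1632.
(a) Free chlorine required for 0.9 ppm HOCl: 0.9 / 0.1632 = 5.516 ppm.
(a) FC to add: 5.516 − 0.7 = 4.816 mg/L as Cl₂.
(a) Cl₂ equivalent: 4.816 mg/L × 221,000 L = 1064 g.
(a) Product at 57.0% available Cl: 1064 / 0.57 = 1867 g.

(b) Volume: 719 m³ = 719,000 L.
(b) Moles of Ca²⁺: 84,400 g ÷ 111 g/mol = 760.4 mol.
(b) As CaCO₃: 760.4 mol × 100.1 g/mol = 76,110 g.
(b) Rise: 76,110 g / 719,000 L × 1000 = 105.9 mg/L.

(a) 1.87 kg; (b) 106 ppm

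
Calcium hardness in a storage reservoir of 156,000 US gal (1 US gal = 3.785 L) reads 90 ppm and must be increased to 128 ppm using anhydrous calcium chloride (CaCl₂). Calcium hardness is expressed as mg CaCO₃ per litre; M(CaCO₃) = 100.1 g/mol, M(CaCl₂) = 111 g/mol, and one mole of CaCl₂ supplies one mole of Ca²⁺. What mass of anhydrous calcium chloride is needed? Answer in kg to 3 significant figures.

Volume: 156,000 US gal × 3.785 L/gal = 590,460 L.
Hardness to add: (128 − 90) = 38 mg/L as CaCO₃ × 590,460 L = 22,440 g as CaCO₃.
Moles of Ca²⁺ (1 mol Ca²⁺ ≡ 1 mol CaCO₃): 22,440 / 100.1 g/mol = 224.2 mol.
Mass of CaCl₂: 224.2 × 111 = 24,880 g.

24.9 kg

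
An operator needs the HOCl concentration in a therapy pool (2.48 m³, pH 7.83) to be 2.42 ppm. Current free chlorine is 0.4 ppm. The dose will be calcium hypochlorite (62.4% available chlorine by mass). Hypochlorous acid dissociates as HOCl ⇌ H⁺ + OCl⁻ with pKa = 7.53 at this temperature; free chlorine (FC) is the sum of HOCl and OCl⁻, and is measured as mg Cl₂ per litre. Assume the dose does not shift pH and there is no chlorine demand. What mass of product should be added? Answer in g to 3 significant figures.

Volume: 2.48 m³ = 2,480 L.
[OCl⁻]/[HOCl] = 10^(pH − pKa) = 10^(7.83 − 7.53) = 1.995; fraction as HOCl = 1/(1 + 1.995) = 0.3339.
Free chlorine required for 2.42 ppm HOCl: 2.42 / 0.3339 = 7.249 ppm.
FC to add: 7.249 − 0.4 = 6.849 mg/L as Cl₂.
Cl₂ equivalent: 6.849 mg/L × 2,480 L = 16.98 g.
Product at 62.4% available Cl: 16.98 / 0.624 = 27.22 g.

27.2 g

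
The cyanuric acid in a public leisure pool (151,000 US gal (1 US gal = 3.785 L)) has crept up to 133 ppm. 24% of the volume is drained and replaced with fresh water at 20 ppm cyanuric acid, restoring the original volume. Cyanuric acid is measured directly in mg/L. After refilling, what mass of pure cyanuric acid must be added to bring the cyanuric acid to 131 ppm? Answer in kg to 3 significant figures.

Volume: 151,000 US gal × 3.785 L/gal = 571,535 L.
After draining 24% and refilling: 133 × 0.76 + 20 × 0.24 = 105.88 ppm.
Deficit to target: 131 − 105.88 = 25.12 mg/L.
Mass: 25.12 mg/L × 571,535 L = 14,360 g cyanuric acid.

14.4 kg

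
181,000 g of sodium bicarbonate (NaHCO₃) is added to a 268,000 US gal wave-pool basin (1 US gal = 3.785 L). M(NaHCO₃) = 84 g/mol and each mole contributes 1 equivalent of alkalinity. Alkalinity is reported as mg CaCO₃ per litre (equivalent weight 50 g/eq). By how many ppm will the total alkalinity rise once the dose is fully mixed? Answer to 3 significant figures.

Volume: 268,000 US gal × 3.785 L/gal = 1,014,380 L.
Moles of NaHCO₃: 181,000 g ÷ 84 g/mol = 2155 mol → 2155 eq of alkalinity.
As CaCO₃: 2155 eq × 50 g/eq = 107,700 g.
Rise: 107,700 g / 1,014,380 L × 1000 = 106.2 mg/L.

106 ppm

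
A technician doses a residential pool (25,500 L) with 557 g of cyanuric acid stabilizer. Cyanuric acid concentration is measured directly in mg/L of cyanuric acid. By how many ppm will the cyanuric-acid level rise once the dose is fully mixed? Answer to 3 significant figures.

Rise: 557 g / 25,500 L × 1000 = 21.84 mg/L.

21.8 ppm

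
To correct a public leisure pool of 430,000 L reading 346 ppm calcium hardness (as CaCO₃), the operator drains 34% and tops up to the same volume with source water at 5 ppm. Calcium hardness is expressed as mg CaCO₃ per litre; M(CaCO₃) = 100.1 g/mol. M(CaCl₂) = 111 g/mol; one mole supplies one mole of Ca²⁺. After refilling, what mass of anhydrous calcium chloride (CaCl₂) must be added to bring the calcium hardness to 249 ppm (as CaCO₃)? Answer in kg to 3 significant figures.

After draining 34% and refilling: 346 × 0.66 + 5 × 0.34 = 230.06 ppm.
Deficit to target: 249 − 230.06 = 18.94 mg/L.
As CaCO₃: 18.94 mg/L × 430,000 L = 8144 g; ÷ 100.1 = 81.36 mol Ca²⁺.
Mass: 81.36 × 111 = 9031 g.

9.03 kg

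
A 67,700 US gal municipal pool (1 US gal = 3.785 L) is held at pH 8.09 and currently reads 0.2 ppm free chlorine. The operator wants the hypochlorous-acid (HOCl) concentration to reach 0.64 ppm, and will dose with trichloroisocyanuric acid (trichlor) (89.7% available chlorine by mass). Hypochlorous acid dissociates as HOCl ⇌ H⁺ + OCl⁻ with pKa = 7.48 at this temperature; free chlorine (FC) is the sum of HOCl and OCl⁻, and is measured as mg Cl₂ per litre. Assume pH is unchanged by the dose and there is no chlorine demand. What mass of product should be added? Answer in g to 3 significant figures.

Volume: 67,700 US gal × 3.785 L/gal = 256,244 L.
[OCl⁻]/[HOCl] = 10^(pH − pKa) = 10^(8.09 − 7.48) = 4.074; fraction as HOCl = 1/(1 + 4.074) = 0.1971.
Free chlorine required for 0.64 ppm HOCl: 0.64 / 0.1971 = 3.247 ppm.
FC to add: 3.247 − 0.2 = 3.047 mg/L as Cl₂.
Cl₂ equivalent: 3.047 mg/L × 256,244 L = 780.8 g.
Product at 89.7% available Cl: 780.8 / 0.897 = 870.5 g.

870 g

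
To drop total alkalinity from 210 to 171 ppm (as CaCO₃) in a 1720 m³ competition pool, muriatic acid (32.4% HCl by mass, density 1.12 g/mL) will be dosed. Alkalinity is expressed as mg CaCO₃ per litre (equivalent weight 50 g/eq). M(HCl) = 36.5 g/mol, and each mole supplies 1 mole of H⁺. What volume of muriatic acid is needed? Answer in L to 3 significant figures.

135 L

Volume: 1720 m³ = 1,720,000 L.
Alkalinity to neutralize: (210 − 171) = 39 mg/L as CaCO₃ × 1,720,000 L = 67,080 g as CaCO₃.
Equivalents of H⁺ required: 67,080 ÷ 50 g/eq = 1342 eq = 1342 mol HCl.
Mass of HCl: 1342 × 36.5 = 48,970 g.
Mass of 32.4% solution: 48,970 / 0.324 = 151,100 g.
Volume: 151,100 g ÷ 1.12 g/mL = 134,900 mL.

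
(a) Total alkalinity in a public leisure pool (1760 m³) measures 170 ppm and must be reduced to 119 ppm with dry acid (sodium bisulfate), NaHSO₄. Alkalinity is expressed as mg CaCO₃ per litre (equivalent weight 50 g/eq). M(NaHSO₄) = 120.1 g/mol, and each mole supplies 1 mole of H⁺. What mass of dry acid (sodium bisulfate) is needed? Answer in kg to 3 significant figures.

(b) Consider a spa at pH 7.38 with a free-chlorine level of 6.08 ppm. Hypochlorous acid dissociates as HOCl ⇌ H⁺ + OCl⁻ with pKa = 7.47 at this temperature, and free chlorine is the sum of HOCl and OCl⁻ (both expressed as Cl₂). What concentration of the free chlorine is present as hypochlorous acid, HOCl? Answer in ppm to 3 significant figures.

(a) 216 kg; (b) 3.35 ppm

(a) Volume: 1760 m³ = 1,760,000 L.
(a) Alkalinity to neutralize: (170 − 119) = 51 mg/L as CaCO₃ × 1,760,000 L = 89,760 g as CaCO₃.
(a) Equivalents of H⁺ required: 89,760 ÷ 50 g/eq = 1795 eq = 1795 mol NaHSO₄.
(a) Mass of NaHSO₄: 1795 × 120.1 = 215,600 g.

(b) [OCl⁻]/[HOCl] = 10^(pH − pKa) = 10^(7.38 − 7.47) = 10^-0.09 = 0.8128.
(b) Fraction as HOCl = 1 / (1 + 0.8128) = 0.5516.
(b) HOCl = 0.5516 × 6.08 ppm = 3.354 ppm.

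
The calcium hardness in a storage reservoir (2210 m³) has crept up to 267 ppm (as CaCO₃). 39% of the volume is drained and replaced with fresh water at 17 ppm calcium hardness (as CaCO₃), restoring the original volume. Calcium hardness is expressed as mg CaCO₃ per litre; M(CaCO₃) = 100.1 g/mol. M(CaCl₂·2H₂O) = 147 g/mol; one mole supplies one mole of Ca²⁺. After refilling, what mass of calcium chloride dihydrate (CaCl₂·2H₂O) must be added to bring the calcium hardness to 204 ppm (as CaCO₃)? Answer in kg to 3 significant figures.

112 kg

Volume: 2210 m³ = 2,210,000 L.
After draining 39% and refilling: 267 × 0.61 + 17 × 0.39 = 169.5 ppm.
Deficit to target: 204 − 169.5 = 34.5 mg/L.
As CaCO₃: 34.5 mg/L × 2,210,000 L = 76,240 g; ÷ 100.1 = 761.7 mol Ca²⁺.
Mass: 761.7 × 147 = 112,000 g.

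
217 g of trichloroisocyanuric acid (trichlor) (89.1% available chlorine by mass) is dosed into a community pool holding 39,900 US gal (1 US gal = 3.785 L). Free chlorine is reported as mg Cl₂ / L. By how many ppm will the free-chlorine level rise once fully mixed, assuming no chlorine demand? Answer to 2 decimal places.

Volume: 39,900 US gal × 3.785 L/gal = 151,022 L.
Available chlorine delivered: 217 g × 0.891 = 193.3 g as Cl₂.
Concentration rise: 193.3 g / 151,022 L = 1.28 mg/L = 1.28 ppm.

1.28 ppm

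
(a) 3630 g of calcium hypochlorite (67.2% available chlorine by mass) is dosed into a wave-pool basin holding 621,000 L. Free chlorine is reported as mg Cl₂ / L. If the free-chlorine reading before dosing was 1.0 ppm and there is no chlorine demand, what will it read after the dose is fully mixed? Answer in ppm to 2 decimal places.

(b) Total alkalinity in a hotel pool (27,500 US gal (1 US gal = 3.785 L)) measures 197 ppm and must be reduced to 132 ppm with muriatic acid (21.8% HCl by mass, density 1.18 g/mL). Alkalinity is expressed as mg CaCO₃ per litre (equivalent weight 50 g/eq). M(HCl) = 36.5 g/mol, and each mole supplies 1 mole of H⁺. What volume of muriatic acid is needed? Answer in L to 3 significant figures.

(a) 4.93 ppm; (b) 19.2 L

(a) Available chlorine delivered: 3630 g × 0.672 = 2439 g as Cl₂.
(a) Concentration rise: 2439 g / 621,000 L = 3.928 mg/L = 3.93 ppm.
(a) Final FC: 1.0 + 3.93 = 4.93 ppm.

(b) Volume: 27,500 US gal × 3.785 L/gal = 104,088 L.
(b) Alkalinity to neutralize: (197 − 132) = 65 mg/L as CaCO₃ × 104,088 L = 6766 g as CaCO₃.
(b) Equivalents of H⁺ required: 6766 ÷ 50 g/eq = 135.3 eq = 135.3 mol HCl.
(b) Mass of HCl: 135.3 × 36.5 = 4939 g.
(b) Mass of 21.8% solution: 4939 / 0.218 = 22,660 g.
(b) Volume: 22,660 g ÷ 1.18 g/mL = 19,200 mL.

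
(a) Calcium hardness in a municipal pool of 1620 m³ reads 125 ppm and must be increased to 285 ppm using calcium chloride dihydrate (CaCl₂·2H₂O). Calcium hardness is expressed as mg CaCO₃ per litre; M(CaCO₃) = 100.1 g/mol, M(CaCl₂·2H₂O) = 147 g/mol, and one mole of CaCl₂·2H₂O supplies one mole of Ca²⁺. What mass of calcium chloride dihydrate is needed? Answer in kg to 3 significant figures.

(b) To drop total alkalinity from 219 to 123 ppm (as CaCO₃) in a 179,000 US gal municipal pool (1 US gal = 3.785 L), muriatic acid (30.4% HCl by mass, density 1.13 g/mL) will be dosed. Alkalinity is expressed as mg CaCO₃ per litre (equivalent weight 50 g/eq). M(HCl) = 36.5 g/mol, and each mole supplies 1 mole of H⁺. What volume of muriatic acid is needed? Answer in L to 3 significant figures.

(a) 381 kg; (b) 138 L

(a) Volume: 1620 m³ = 1,620,000 L.
(a) Hardness to add: (285 − 125) = 160 mg/L as CaCO₃ × 1,620,000 L = 259,200 g as CaCO₃.
(a) Moles of Ca²⁺ (1 mol Ca²⁺ ≡ 1 mol CaCO₃): 259,200 / 100.1 g/mol = 2589 mol.
(a) Mass of CaCl₂·2H₂O: 2589 × 147 = 380,600 g.

(b) Volume: 179,000 US gal × 3.785 L/gal = 677,515 L.
(b) Alkalinity to neutralize: (219 − 123) = 96 mg/L as CaCO₃ × 677,515 L = 65,040 g as CaCO₃.
(b) Equivalents of H⁺ required: 65,040 ÷ 50 g/eq = 1301 eq = 1301 mol HCl.
(b) Mass of HCl: 1301 × 36.5 = 47,480 g.
(b) Mass of 30.4% solution: 47,480 / 0.304 = 156,200 g.
(b) Volume: 156,200 g ÷ 1.13 g/mL = 138,200 mL.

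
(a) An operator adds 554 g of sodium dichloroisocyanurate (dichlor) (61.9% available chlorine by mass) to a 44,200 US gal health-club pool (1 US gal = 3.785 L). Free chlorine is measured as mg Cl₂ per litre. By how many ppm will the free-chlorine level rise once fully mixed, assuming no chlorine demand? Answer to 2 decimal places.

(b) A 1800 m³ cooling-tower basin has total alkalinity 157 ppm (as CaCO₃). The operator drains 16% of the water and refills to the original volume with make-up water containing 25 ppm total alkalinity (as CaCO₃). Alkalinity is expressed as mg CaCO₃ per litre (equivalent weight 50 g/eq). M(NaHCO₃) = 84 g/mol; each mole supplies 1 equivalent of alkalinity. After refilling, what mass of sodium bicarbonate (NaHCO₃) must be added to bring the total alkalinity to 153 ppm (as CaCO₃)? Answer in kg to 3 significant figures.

(a) Volume: 44,200 US gal × 3.785 L/gal = 167,297 L.
(a) Available chlorine delivered: 554 g × 0.619 = 342.9 g as Cl₂.
(a) Concentration rise: 342.9 g / 167,297 L = 2.05 mg/L = 2.05 ppm.

(b) Volume: 1800 m³ = 1,800,000 L.
(b) After draining 16% and refilling: 157 × 0.84 + 25 × 0.16 = 135.88 ppm.
(b) Deficit to target: 153 − 135.88 = 17.12 mg/L.
(b) As CaCO₃: 17.12 mg/L × 1,800,000 L = 30,820 g; ÷ 50 g/eq ÷ 1 = 616.3 mol NaHCO₃.
(b) Mass: 616.3 × 84 = 51,770 g.

(a) 2.05 ppm; (b) 51.8 kg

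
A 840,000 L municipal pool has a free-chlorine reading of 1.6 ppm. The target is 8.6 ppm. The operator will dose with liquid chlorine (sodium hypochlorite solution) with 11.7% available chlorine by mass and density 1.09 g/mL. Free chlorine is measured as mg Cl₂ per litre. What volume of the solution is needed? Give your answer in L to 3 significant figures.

46.1 L

Chlorine deficit: 8.6 − 1.6 = 7 ppm = 7 mg/L as Cl₂.
Cl₂ equivalent needed: 7 mg/L × 840,000 L = 5,880,000 mg = 5880 g.
Product at 11.7% available chlorine: 5880 / 0.117 = 50,260 g.
Volume at density 1.09 g/mL: 50,260 g ÷ 1.09 g/mL = 46,110 mL.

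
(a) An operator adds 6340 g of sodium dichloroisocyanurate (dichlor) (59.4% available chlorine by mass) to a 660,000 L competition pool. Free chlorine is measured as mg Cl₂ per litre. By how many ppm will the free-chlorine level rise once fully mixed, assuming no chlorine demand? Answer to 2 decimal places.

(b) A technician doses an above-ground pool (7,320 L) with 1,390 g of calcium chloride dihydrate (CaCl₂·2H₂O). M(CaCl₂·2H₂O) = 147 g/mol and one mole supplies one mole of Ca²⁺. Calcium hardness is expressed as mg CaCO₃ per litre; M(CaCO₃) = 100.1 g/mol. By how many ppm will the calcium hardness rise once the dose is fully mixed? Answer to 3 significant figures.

(a) 5.71 ppm; (b) 129 ppm

(a) Available chlorine delivered: 6340 g × 0.594 = 3766 g as Cl₂.
(a) Concentration rise: 3766 g / 660,000 L = 5.706 mg/L = 5.71 ppm.

(b) Moles of Ca²⁺: 1,390 g ÷ 147 g/mol = 9.456 mol.
(b) As CaCO₃: 9.456 mol × 100.1 g/mol = 946.5 g.
(b) Rise: 946.5 g / 7,320 L × 1000 = 129.3 mg/L.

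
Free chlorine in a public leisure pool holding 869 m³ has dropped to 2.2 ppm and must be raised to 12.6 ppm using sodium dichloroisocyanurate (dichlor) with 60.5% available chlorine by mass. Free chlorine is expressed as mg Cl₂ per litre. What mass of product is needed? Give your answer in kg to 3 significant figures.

14.9 kg

Volume: 869 m³ = 869,000 L.
Chlorine deficit: 12.6 − 2.2 = 10.4 ppm = 10.4 mg/L as Cl₂.
Cl₂ equivalent needed: 10.4 mg/L × 869,000 L = 9,038,000 mg = 9038 g.
Product at 60.5% available chlorine: 9038 / 0.605 = 14,940 g.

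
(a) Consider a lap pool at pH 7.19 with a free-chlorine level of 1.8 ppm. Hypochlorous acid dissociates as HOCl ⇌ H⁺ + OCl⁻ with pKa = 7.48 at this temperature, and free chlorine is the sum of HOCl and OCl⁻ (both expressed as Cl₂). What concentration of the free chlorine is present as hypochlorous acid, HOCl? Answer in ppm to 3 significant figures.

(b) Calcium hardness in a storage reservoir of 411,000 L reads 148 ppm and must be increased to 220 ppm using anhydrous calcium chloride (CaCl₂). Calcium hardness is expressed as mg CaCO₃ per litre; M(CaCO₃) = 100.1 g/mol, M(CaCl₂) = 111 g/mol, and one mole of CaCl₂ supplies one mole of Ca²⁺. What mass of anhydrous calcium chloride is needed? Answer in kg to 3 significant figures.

(a) 1.19 ppm; (b) 32.8 kg

(a) [OCl⁻]/[HOCl] = 10^(pH − pKa) = 10^(7.19 − 7.48) = 10^-0.29 = 0.5129.
(a) Fraction as HOCl = 1 / (1 + 0.5129) = 0.661.
(a) HOCl = 0.661 × 1.8 ppm = 1.19 ppm.

(b) Hardness to add: (220 − 148) = 72 mg/L as CaCO₃ × 411,000 L = 29,590 g as CaCO₃.
(b) Moles of Ca²⁺ (1 mol Ca²⁺ ≡ 1 mol CaCO₃): 29,590 / 100.1 g/mol = 295.6 mol.
(b) Mass of CaCl₂: 295.6 × 111 = 32,810 g.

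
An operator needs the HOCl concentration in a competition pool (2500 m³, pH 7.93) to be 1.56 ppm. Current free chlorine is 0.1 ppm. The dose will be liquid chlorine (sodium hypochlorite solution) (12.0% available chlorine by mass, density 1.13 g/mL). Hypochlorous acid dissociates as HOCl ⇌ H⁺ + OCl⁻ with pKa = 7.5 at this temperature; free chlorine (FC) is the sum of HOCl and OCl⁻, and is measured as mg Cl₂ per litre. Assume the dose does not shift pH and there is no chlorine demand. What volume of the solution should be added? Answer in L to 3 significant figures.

104 L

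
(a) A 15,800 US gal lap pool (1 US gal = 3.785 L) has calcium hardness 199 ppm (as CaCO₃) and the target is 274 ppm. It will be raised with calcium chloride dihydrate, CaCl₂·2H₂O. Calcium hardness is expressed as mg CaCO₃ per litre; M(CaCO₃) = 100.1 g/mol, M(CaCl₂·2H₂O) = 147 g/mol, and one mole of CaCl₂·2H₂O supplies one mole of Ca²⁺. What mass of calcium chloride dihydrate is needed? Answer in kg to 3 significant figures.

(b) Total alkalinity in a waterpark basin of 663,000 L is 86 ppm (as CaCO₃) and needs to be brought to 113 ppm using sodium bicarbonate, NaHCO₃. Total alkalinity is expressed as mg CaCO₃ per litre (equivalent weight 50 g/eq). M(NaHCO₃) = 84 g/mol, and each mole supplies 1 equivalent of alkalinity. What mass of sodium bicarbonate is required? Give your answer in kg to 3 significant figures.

(a) Volume: 15,800 US gal × 3.785 L/gal = 59,803 L.
(a) Hardness to add: (274 − 199) = 75 mg/L as CaCO₃ × 59,803 L = 4485 g as CaCO₃.
(a) Moles of Ca²⁺ (1 mol Ca²⁺ ≡ 1 mol CaCO₃): 4485 / 100.1 g/mol = 44.81 mol.
(a) Mass of CaCl₂·2H₂O: 44.81 × 147 = 6587 g.

(b) Alkalinity to add: (113 − 86) = 27 mg/L as CaCO₃ × 663,000 L = 17,900 g as CaCO₃.
(b) Equivalents: 17,900 g ÷ 50 g/eq = 358 eq.
(b) NaHCO₃ supplies 1 eq per mole → 358 mol.
(b) Mass: 358 mol × 84 g/mol = 30,070 g.

(a) 6.59 kg; (b) 30.1 kg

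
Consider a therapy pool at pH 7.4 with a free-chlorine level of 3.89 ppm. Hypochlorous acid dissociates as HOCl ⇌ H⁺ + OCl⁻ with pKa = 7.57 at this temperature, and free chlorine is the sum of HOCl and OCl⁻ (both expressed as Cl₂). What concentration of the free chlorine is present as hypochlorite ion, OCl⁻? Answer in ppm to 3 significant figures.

1.57 ppm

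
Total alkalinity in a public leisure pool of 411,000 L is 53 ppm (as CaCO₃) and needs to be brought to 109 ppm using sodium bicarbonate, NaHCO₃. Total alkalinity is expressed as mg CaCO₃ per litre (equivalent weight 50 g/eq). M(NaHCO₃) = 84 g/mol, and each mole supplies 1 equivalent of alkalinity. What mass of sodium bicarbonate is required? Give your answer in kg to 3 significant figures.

38.7 kg

Alkalinity to add: (109 − 53) = 56 mg/L as CaCO₃ × 411,000 L = 23,020 g as CaCO₃.
Equivalents: 23,020 g ÷ 50 g/eq = 460.3 eq.
NaHCO₃ supplies 1 eq per mole → 460.3 mol.
Mass: 460.3 mol × 84 g/mol = 38,670 g.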